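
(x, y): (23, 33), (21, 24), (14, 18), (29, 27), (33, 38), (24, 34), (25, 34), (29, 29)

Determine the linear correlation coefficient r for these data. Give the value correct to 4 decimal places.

n = 8, Σx = 198, Σy = 237, Σx² = 5138, Σy² = 7315, Σxy = 6059
nΣxy − ΣxΣy = 48472 − 46926 = 1546
nΣx² − (Σx)² = 41104 − 39204 = 1900; nΣy² − (Σy)² = 58520 − 56169 = 2351
r = 1546 / √(1900 × 2351) = 1546 / 2113.5042 ≈ 0.7315

0.7315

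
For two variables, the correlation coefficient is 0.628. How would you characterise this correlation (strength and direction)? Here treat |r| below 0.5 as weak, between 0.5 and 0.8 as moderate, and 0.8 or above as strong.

r = 0.628 > 0 so the relationship is positive.
|r| = 0.628, which falls in the moderate range.

moderate positive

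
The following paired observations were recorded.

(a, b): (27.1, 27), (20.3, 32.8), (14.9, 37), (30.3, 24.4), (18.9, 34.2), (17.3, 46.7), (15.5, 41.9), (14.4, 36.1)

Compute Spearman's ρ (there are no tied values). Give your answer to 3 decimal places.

-0.762

Rank a: 7, 6, 2, 8, 5, 4, 3, 1
Rank b: 2, 3, 6, 1, 4, 8, 7, 5
d = rank(a) − rank(b): 5, 3, -4, 7, 1, -4, -4, -4; Σd² = 148
ρ = 1 − 6Σd² / [n(n²−1)] = 1 − 6×148 / (8×63) = 1 − 888/504 ≈ -0.762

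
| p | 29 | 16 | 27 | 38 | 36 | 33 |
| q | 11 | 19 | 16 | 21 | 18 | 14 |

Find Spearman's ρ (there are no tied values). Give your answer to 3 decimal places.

Rank p: 3, 1, 2, 6, 5, 4
Rank q: 1, 5, 3, 6, 4, 2
d = rank(p) − rank(q): 2, -4, -1, 0, 1, 2; Σd² = 26
ρ = 1 − 6Σd² / [n(n²−1)] = 1 − 6×26 / (6×35) = 1 − 156/210 ≈ 0.257

0.257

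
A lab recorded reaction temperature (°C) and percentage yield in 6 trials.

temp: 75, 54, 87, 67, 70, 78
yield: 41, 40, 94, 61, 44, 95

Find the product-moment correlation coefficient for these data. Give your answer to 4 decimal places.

0.7274

n = 6, Σx = 431, Σy = 375, Σx² = 31583, Σy² = 26799, Σxy = 27990
nΣxy − ΣxΣy = 167940 − 161625 = 6315
nΣx² − (Σx)² = 189498 − 185761 = 3737; nΣy² − (Σy)² = 160794 − 140625 = 20169
r = 6315 / √(3737 × 20169) = 6315 / 8681.6792 ≈ 0.7274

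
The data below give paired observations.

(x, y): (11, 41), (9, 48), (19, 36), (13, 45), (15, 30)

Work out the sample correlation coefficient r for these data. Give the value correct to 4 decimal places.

n = 5, Σx = 67, Σy = 200, Σx² = 957, Σy² = 8206, Σxy = 2602
nΣxy − ΣxΣy = 13010 − 13400 = -390
nΣx² − (Σx)² = 4785 − 4489 = 296; nΣy² − (Σy)² = 41030 − 40000 = 1030
r = -390 / √(296 × 1030) = -390 / 552.1594 ≈ -0.7063

-0.7063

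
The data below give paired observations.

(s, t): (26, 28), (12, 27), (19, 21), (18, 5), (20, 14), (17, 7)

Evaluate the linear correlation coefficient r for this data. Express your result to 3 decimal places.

n = 6, Σs = 112, Σt = 102, Σs² = 2194, Σt² = 2224, Σst = 1940
nΣst − ΣsΣt = 11640 − 11424 = 216
nΣs² − (Σs)² = 13164 − 12544 = 620; nΣt² − (Σt)² = 13344 − 10404 = 2940
r = 216 / √(620 × 2940) = 216 / 1350.1111 ≈ 0.160

0.160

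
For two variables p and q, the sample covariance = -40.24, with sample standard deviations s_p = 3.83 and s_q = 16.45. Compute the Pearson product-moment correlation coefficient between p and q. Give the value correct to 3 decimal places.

-0.639

r = Cov(p,q) / (s_p · s_q) = -40.24 / (3.83 × 16.45)
  = -40.24 / 63.0035 ≈ -0.639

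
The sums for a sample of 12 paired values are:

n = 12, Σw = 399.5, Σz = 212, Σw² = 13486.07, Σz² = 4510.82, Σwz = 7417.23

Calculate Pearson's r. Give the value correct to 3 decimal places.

0.952

r = (nΣwz − ΣwΣz) / √[(nΣw² − (Σw)²)(nΣz² − (Σz)²)]
Numerator: 12×7417.23 − 399.5×212 = 4312.76
Denominator: √[(161832.84 − 159600.25)(54129.84 − 44944)] = √[2232.59 × 9185.84] = 4528.5996
r = 4312.76 / 4528.5996 ≈ 0.952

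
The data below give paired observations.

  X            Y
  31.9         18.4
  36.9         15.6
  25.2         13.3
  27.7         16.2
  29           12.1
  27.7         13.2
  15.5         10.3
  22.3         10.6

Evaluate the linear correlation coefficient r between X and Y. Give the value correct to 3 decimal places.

n = 8, ΣX = 216.2, ΣY = 109.7, ΣX² = 6127.38, ΣY² = 1560.35, ΣXY = 3059.07
nΣXY − ΣXΣY = 24472.56 − 23717.14 = 755.42
nΣX² − (ΣX)² = 49019.04 − 46742.44 = 2276.6; nΣY² − (ΣY)² = 12482.8 − 12034.09 = 448.71
r = 755.42 / √(2276.6 × 448.71) = 755.42 / 1010.7092 ≈ 0.747

0.747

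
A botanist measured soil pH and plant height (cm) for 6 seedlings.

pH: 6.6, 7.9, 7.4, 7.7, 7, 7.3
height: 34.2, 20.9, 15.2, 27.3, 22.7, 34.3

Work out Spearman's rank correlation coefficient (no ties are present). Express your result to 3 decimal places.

-0.486

Rank pH: 1, 6, 4, 5, 2, 3
Rank height: 5, 2, 1, 4, 3, 6
d = rank(pH) − rank(height): -4, 4, 3, 1, -1, -3; Σd² = 52
ρ = 1 − 6Σd² / [n(n²−1)] = 1 − 6×52 / (6×35) = 1 − 312/210 ≈ -0.486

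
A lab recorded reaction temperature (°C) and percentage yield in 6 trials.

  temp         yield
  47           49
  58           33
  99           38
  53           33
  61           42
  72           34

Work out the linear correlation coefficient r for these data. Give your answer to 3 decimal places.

-0.248

n = 6, Σx = 390, Σy = 229, Σx² = 27088, Σy² = 8943, Σxy = 14738
nΣxy − ΣxΣy = 88428 − 89310 = -882
nΣx² − (Σx)² = 162528 − 152100 = 10428; nΣy² − (Σy)² = 53658 − 52441 = 1217
r = -882 / √(10428 × 1217) = -882 / 3562.4256 ≈ -0.248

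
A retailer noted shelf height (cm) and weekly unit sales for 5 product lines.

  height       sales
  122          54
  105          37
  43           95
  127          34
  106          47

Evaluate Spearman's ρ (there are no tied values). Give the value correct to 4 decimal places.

-0.6000

Rank height: 4, 2, 1, 5, 3
Rank sales: 4, 2, 5, 1, 3
d = rank(height) − rank(sales): 0, 0, -4, 4, 0; Σd² = 32
ρ = 1 − 6Σd² / [n(n²−1)] = 1 − 6×32 / (5×24) = 1 − 192/120 ≈ -0.6000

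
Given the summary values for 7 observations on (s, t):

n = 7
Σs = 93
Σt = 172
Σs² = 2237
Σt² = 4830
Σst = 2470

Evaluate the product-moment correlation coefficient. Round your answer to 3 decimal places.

r = (nΣst − ΣsΣt) / √[(nΣs² − (Σs)²)(nΣt² − (Σt)²)]
Numerator: 7×2470 − 93×172 = 1294
Denominator: √[(15659 − 8649)(33810 − 29584)] = √[7010 × 4226] = 5442.8173
r = 1294 / 5442.8173 ≈ 0.238

0.238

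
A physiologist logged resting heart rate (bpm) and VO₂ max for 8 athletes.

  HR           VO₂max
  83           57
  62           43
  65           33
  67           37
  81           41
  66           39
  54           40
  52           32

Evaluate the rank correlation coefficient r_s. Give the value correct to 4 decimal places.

Rank HR: 8, 3, 4, 6, 7, 5, 2, 1
Rank VO₂max: 8, 7, 2, 3, 6, 4, 5, 1
d = rank(HR) − rank(VO₂max): 0, -4, 2, 3, 1, 1, -3, 0; Σd² = 40
ρ = 1 − 6Σd² / [n(n²−1)] = 1 − 6×40 / (8×63) = 1 − 240/504 ≈ 0.5238

0.5238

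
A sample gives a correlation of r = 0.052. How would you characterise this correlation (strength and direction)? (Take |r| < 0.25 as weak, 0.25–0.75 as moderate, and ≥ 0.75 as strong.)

weak positive

r = 0.052 > 0 so the relationship is positive.
|r| = 0.052, which falls in the weak range.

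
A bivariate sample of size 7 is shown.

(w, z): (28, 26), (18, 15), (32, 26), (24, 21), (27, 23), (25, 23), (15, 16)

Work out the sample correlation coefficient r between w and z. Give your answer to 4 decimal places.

0.9521

n = 7, Σw = 169, Σz = 150, Σw² = 4287, Σz² = 3332, Σwz = 3770
nΣwz − ΣwΣz = 26390 − 25350 = 1040
nΣw² − (Σw)² = 30009 − 28561 = 1448; nΣz² − (Σz)² = 23324 − 22500 = 824
r = 1040 / √(1448 × 824) = 1040 / 1092.3150 ≈ 0.9521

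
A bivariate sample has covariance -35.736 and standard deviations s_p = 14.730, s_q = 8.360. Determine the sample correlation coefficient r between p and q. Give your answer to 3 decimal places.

r = Cov(p,q) / (s_p · s_q) = -35.736 / (14.730 × 8.360)
  = -35.736 / 123.1428 ≈ -0.290

-0.290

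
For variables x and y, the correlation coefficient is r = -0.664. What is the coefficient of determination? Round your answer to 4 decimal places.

r² = (-0.664)² = 0.4409

0.4409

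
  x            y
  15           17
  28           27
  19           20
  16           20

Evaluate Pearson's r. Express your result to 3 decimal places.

0.969

n = 4, Σx = 78, Σy = 84, Σx² = 1626, Σy² = 1818, Σxy = 1711
nΣxy − ΣxΣy = 6844 − 6552 = 292
nΣx² − (Σx)² = 6504 − 6084 = 420; nΣy² − (Σy)² = 7272 − 7056 = 216
r = 292 / √(420 × 216) = 292 / 301.1976 ≈ 0.969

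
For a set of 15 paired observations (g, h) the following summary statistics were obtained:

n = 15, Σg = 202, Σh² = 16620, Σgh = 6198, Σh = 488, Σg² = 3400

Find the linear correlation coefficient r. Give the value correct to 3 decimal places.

r = (nΣgh − ΣgΣh) / √[(nΣg² − (Σg)²)(nΣh² − (Σh)²)]
Numerator: 15×6198 − 202×488 = -5606
Denominator: √[(51000 − 40804)(249300 − 238144)] = √[10196 × 11156] = 10665.2040
r = -5606 / 10665.2040 ≈ -0.526

-0.526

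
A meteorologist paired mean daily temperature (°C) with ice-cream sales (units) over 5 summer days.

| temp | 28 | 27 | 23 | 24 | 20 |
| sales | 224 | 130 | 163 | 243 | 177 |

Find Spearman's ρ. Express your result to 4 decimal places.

Rank temp: 5, 4, 2, 3, 1
Rank sales: 4, 1, 2, 5, 3
d = rank(temp) − rank(sales): 1, 3, 0, -2, -2; Σd² = 18
ρ = 1 − 6Σd² / [n(n²−1)] = 1 − 6×18 / (5×24) = 1 − 108/120 ≈ 0.1000

0.1000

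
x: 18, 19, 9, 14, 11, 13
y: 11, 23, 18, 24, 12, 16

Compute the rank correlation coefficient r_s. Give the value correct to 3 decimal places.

0.143

Rank x: 5, 6, 1, 4, 2, 3
Rank y: 1, 5, 4, 6, 2, 3
d = rank(x) − rank(y): 4, 1, -3, -2, 0, 0; Σd² = 30
ρ = 1 − 6Σd² / [n(n²−1)] = 1 − 6×30 / (6×35) = 1 − 180/210 ≈ 0.143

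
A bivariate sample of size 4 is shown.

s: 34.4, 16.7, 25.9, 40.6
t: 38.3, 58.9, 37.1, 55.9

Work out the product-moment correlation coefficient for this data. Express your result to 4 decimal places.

-0.1689

n = 4, Σs = 117.6, Σt = 190.2, Σs² = 3781.42, Σt² = 9437.32, Σst = 5531.58
nΣst − ΣsΣt = 22126.32 − 22367.52 = -241.2
nΣs² − (Σs)² = 15125.68 − 13829.76 = 1295.92; nΣt² − (Σt)² = 37749.28 − 36176.04 = 1573.24
r = -241.2 / √(1295.92 × 1573.24) = -241.2 / 1427.8632 ≈ -0.1689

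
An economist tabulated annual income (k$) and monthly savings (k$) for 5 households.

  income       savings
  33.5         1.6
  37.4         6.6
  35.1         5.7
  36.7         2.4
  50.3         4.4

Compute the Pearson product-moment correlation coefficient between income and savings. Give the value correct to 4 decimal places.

0.1910

n = 5, Σx = 193, Σy = 20.7, Σx² = 7630, Σy² = 103.73, Σxy = 809.91
nΣxy − ΣxΣy = 4049.55 − 3995.1 = 54.45
nΣx² − (Σx)² = 38150 − 37249 = 901; nΣy² − (Σy)² = 518.65 − 428.49 = 90.16
r = 54.45 / √(901 × 90.16) = 54.45 / 285.0161 ≈ 0.1910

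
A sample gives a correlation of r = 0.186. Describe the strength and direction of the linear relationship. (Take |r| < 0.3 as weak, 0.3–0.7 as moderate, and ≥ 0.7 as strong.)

r = 0.186 > 0 so the relationship is positive.
|r| = 0.186, which falls in the weak range.

weak positive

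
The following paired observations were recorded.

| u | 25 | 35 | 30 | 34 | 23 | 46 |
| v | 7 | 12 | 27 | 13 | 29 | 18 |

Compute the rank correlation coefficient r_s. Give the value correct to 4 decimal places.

-0.2571

Rank u: 2, 5, 3, 4, 1, 6
Rank v: 1, 2, 5, 3, 6, 4
d = rank(u) − rank(v): 1, 3, -2, 1, -5, 2; Σd² = 44
ρ = 1 − 6Σd² / [n(n²−1)] = 1 − 6×44 / (6×35) = 1 − 264/210 ≈ -0.2571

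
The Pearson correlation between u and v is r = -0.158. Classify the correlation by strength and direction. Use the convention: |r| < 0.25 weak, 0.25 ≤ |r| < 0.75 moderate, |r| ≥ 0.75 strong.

r = -0.158 < 0 so the relationship is negative.
|r| = 0.158, which falls in the weak range.

weak negative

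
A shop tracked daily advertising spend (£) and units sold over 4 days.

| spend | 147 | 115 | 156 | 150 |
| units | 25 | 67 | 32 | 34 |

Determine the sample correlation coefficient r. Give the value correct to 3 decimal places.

-0.933

n = 4, Σx = 568, Σy = 158, Σx² = 81670, Σy² = 7294, Σxy = 21472
nΣxy − ΣxΣy = 85888 − 89744 = -3856
nΣx² − (Σx)² = 326680 − 322624 = 4056; nΣy² − (Σy)² = 29176 − 24964 = 4212
r = -3856 / √(4056 × 4212) = -3856 / 4133.2641 ≈ -0.933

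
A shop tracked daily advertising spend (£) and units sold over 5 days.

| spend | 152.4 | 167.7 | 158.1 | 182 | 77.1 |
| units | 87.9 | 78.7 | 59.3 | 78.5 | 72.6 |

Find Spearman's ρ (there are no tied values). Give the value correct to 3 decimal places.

Rank spend: 2, 4, 3, 5, 1
Rank units: 5, 4, 1, 3, 2
d = rank(spend) − rank(units): -3, 0, 2, 2, -1; Σd² = 18
ρ = 1 − 6Σd² / [n(n²−1)] = 1 − 6×18 / (5×24) = 1 − 108/120 ≈ 0.100

0.100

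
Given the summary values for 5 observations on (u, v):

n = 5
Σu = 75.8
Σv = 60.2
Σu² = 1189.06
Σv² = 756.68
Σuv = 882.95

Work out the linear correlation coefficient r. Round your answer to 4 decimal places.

-0.8320

r = (nΣuv − ΣuΣv) / √[(nΣu² − (Σu)²)(nΣv² − (Σv)²)]
Numerator: 5×882.95 − 75.8×60.2 = -148.41
Denominator: √[(5945.3 − 5745.64)(3783.4 − 3624.04)] = √[199.66 × 159.36] = 178.3755
r = -148.41 / 178.3755 ≈ -0.8320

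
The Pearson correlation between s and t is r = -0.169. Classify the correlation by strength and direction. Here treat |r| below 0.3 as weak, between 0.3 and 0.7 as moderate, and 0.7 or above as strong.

weak negative

r = -0.169 < 0 so the relationship is negative.
|r| = 0.169, which falls in the weak range.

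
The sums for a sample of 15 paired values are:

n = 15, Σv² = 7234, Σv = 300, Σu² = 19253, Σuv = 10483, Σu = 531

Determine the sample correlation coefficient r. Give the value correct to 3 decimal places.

-0.183

r = (nΣuv − ΣuΣv) / √[(nΣu² − (Σu)²)(nΣv² − (Σv)²)]
Numerator: 15×10483 − 531×300 = -2055
Denominator: √[(288795 − 281961)(108510 − 90000)] = √[6834 × 18510] = 11247.1036
r = -2055 / 11247.1036 ≈ -0.183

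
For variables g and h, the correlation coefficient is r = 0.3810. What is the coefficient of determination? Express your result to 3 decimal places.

r² = (0.3810)² = 0.145

0.145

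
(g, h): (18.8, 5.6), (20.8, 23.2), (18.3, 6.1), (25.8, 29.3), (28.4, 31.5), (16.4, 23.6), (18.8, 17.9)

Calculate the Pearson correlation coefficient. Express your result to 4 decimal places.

0.6815

n = 7, Σg = 147.3, Σh = 137.2, Σg² = 3215.57, Σh² = 3334.92, Σgh = 3073.57
nΣgh − ΣgΣh = 21514.99 − 20209.56 = 1305.43
nΣg² − (Σg)² = 22508.99 − 21697.29 = 811.7; nΣh² − (Σh)² = 23344.44 − 18823.84 = 4520.6
r = 1305.43 / √(811.7 × 4520.6) = 1305.43 / 1915.5602 ≈ 0.6815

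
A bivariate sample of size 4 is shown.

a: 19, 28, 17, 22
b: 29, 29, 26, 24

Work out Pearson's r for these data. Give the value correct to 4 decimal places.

0.3121

n = 4, Σa = 86, Σb = 108, Σa² = 1918, Σb² = 2934, Σab = 2333
nΣab − ΣaΣb = 9332 − 9288 = 44
nΣa² − (Σa)² = 7672 − 7396 = 276; nΣb² − (Σb)² = 11736 − 11664 = 72
r = 44 / √(276 × 72) = 44 / 140.9681 ≈ 0.3121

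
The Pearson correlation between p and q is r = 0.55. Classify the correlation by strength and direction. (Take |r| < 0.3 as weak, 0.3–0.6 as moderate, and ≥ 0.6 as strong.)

moderate positive

r = 0.55 > 0 so the relationship is positive.
|r| = 0.55, which falls in the moderate range.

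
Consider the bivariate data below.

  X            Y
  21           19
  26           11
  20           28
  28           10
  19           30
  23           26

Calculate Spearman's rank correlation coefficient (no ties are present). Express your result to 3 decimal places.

Rank X: 3, 5, 2, 6, 1, 4
Rank Y: 3, 2, 5, 1, 6, 4
d = rank(X) − rank(Y): 0, 3, -3, 5, -5, 0; Σd² = 68
ρ = 1 − 6Σd² / [n(n²−1)] = 1 − 6×68 / (6×35) = 1 − 408/210 ≈ -0.943

-0.943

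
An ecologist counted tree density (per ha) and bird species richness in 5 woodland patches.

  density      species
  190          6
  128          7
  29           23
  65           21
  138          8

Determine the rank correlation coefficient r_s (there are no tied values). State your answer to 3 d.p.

-0.900

Rank density: 5, 3, 1, 2, 4
Rank species: 1, 2, 5, 4, 3
d = rank(density) − rank(species): 4, 1, -4, -2, 1; Σd² = 38
ρ = 1 − 6Σd² / [n(n²−1)] = 1 − 6×38 / (5×24) = 1 − 228/120 ≈ -0.900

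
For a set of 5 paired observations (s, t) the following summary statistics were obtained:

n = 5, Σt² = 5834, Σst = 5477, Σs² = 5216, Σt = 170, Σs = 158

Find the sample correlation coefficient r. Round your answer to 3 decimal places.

r = (nΣst − ΣsΣt) / √[(nΣs² − (Σs)²)(nΣt² − (Σt)²)]
Numerator: 5×5477 − 158×170 = 525
Denominator: √[(26080 − 24964)(29170 − 28900)] = √[1116 × 270] = 548.9262
r = 525 / 548.9262 ≈ 0.956

0.956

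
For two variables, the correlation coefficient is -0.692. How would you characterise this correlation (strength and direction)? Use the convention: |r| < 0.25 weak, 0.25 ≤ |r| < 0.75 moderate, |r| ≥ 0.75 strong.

moderate negative

r = -0.692 < 0 so the relationship is negative.
|r| = 0.692, which falls in the moderate range.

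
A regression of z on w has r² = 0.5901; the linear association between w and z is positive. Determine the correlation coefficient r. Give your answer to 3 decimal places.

0.768

|r| = √0.5901 = 0.768
The association is positive, so r = 0.768.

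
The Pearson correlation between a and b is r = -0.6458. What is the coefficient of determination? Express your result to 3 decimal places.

r² = (-0.6458)² = 0.417

0.417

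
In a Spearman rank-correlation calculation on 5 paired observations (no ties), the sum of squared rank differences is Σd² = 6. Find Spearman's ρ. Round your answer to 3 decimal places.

0.700

ρ = 1 − 6Σd² / [n(n²−1)] = 1 − 6×6 / (5×24)
  = 1 − 36/120 = 1 − 0.3000 ≈ 0.700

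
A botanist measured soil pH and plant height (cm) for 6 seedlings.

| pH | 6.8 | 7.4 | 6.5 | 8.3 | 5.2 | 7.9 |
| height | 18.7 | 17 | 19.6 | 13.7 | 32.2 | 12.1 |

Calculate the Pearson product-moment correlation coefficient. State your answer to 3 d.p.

n = 6, Σx = 42.1, Σy = 113.3, Σx² = 301.59, Σy² = 2393.79, Σxy = 757.1
nΣxy − ΣxΣy = 4542.6 − 4769.93 = -227.33
nΣx² − (Σx)² = 1809.54 − 1772.41 = 37.13; nΣy² − (Σy)² = 14362.74 − 12836.89 = 1525.85
r = -227.33 / √(37.13 × 1525.85) = -227.33 / 238.0227 ≈ -0.955

-0.955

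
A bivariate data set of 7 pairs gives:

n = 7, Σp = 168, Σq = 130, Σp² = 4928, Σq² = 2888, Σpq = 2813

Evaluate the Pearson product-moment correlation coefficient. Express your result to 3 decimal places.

-0.471

r = (nΣpq − ΣpΣq) / √[(nΣp² − (Σp)²)(nΣq² − (Σq)²)]
Numerator: 7×2813 − 168×130 = -2149
Denominator: √[(34496 − 28224)(20216 − 16900)] = √[6272 × 3316] = 4560.4772
r = -2149 / 4560.4772 ≈ -0.471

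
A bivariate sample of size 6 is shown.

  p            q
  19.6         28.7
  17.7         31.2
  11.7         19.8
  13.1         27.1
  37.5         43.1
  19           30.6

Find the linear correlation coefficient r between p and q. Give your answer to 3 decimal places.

n = 6, Σp = 118.6, Σq = 180.5, Σp² = 2773.2, Σq² = 5717.55, Σpq = 3899.08
nΣpq − ΣpΣq = 23394.48 − 21407.3 = 1987.18
nΣp² − (Σp)² = 16639.2 − 14065.96 = 2573.24; nΣq² − (Σq)² = 34305.3 − 32580.25 = 1725.05
r = 1987.18 / √(2573.24 × 1725.05) = 1987.18 / 2106.8858 ≈ 0.943

0.943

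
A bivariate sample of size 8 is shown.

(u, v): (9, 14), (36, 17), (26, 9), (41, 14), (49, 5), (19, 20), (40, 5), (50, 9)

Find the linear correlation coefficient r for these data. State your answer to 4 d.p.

n = 8, Σu = 270, Σv = 93, Σu² = 10596, Σv² = 1293, Σuv = 2821
nΣuv − ΣuΣv = 22568 − 25110 = -2542
nΣu² − (Σu)² = 84768 − 72900 = 11868; nΣv² − (Σv)² = 10344 − 8649 = 1695
r = -2542 / √(11868 × 1695) = -2542 / 4485.1154 ≈ -0.5668

-0.5668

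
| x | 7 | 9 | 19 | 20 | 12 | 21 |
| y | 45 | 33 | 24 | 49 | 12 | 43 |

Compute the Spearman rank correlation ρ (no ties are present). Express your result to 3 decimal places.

Rank x: 1, 2, 4, 5, 3, 6
Rank y: 5, 3, 2, 6, 1, 4
d = rank(x) − rank(y): -4, -1, 2, -1, 2, 2; Σd² = 30
ρ = 1 − 6Σd² / [n(n²−1)] = 1 − 6×30 / (6×35) = 1 − 180/210 ≈ 0.143

0.143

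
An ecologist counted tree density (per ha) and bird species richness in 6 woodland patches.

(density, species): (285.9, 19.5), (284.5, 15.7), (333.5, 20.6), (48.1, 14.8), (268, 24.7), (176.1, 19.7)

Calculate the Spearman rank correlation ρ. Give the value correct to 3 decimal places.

Rank density: 5, 4, 6, 1, 3, 2
Rank species: 3, 2, 5, 1, 6, 4
d = rank(density) − rank(species): 2, 2, 1, 0, -3, -2; Σd² = 22
ρ = 1 − 6Σd² / [n(n²−1)] = 1 − 6×22 / (6×35) = 1 − 132/210 ≈ 0.371

0.371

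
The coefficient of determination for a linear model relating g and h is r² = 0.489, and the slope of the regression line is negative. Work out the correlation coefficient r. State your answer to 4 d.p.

-0.6993

|r| = √0.489 = 0.6993
The association is negative, so r = −0.6993.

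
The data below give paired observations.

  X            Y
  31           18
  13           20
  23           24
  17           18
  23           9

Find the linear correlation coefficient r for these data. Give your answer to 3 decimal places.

n = 5, ΣX = 107, ΣY = 89, ΣX² = 2477, ΣY² = 1705, ΣXY = 1883
nΣXY − ΣXΣY = 9415 − 9523 = -108
nΣX² − (ΣX)² = 12385 − 11449 = 936; nΣY² − (ΣY)² = 8525 − 7921 = 604
r = -108 / √(936 × 604) = -108 / 751.8936 ≈ -0.144

-0.144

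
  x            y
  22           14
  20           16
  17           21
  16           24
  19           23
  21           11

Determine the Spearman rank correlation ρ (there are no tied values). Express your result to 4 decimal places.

-0.8857

Rank x: 6, 4, 2, 1, 3, 5
Rank y: 2, 3, 4, 6, 5, 1
d = rank(x) − rank(y): 4, 1, -2, -5, -2, 4; Σd² = 66
ρ = 1 − 6Σd² / [n(n²−1)] = 1 − 6×66 / (6×35) = 1 − 396/210 ≈ -0.8857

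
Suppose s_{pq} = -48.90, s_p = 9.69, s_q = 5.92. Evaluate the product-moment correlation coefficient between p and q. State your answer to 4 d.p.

r = Cov(p,q) / (s_p · s_q) = -48.90 / (9.69 × 5.92)
  = -48.90 / 57.3648 ≈ -0.8524

-0.8524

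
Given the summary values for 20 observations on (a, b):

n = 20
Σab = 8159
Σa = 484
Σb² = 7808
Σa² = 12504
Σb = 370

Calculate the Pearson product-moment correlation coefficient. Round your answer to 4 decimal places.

r = (nΣab − ΣaΣb) / √[(nΣa² − (Σa)²)(nΣb² − (Σb)²)]
Numerator: 20×8159 − 484×370 = -15900
Denominator: √[(250080 − 234256)(156160 − 136900)] = √[15824 × 19260] = 17457.6699
r = -15900 / 17457.6699 ≈ -0.9108

-0.9108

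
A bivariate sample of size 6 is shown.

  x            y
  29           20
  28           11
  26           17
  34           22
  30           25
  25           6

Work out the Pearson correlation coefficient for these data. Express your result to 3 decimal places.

n = 6, Σx = 172, Σy = 101, Σx² = 4982, Σy² = 1955, Σxy = 2978
nΣxy − ΣxΣy = 17868 − 17372 = 496
nΣx² − (Σx)² = 29892 − 29584 = 308; nΣy² − (Σy)² = 11730 − 10201 = 1529
r = 496 / √(308 × 1529) = 496 / 686.2449 ≈ 0.723

0.723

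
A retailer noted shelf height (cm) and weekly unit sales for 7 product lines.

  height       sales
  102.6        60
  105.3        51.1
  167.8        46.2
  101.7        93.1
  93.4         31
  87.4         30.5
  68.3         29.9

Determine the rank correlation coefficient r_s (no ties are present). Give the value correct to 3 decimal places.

Rank height: 5, 6, 7, 4, 3, 2, 1
Rank sales: 6, 5, 4, 7, 3, 2, 1
d = rank(height) − rank(sales): -1, 1, 3, -3, 0, 0, 0; Σd² = 20
ρ = 1 − 6Σd² / [n(n²−1)] = 1 − 6×20 / (7×48) = 1 − 120/336 ≈ 0.643

0.643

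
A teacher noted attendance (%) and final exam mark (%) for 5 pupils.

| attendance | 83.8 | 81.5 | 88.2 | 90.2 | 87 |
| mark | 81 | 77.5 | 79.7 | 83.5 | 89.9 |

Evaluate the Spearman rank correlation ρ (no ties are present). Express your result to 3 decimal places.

0.500

Rank attendance: 2, 1, 4, 5, 3
Rank mark: 3, 1, 2, 4, 5
d = rank(attendance) − rank(mark): -1, 0, 2, 1, -2; Σd² = 10
ρ = 1 − 6Σd² / [n(n²−1)] = 1 − 6×10 / (5×24) = 1 − 60/120 ≈ 0.500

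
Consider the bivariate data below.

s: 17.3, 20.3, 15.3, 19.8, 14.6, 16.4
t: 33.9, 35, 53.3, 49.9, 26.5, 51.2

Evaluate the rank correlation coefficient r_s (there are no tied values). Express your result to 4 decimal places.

0.0286

Rank s: 4, 6, 2, 5, 1, 3
Rank t: 2, 3, 6, 4, 1, 5
d = rank(s) − rank(t): 2, 3, -4, 1, 0, -2; Σd² = 34
ρ = 1 − 6Σd² / [n(n²−1)] = 1 − 6×34 / (6×35) = 1 − 204/210 ≈ 0.0286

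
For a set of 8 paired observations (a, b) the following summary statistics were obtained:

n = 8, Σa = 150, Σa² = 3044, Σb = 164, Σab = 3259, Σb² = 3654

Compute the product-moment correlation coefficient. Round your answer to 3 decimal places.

0.708

r = (nΣab − ΣaΣb) / √[(nΣa² − (Σa)²)(nΣb² − (Σb)²)]
Numerator: 8×3259 − 150×164 = 1472
Denominator: √[(24352 − 22500)(29232 − 26896)] = √[1852 × 2336] = 2079.9692
r = 1472 / 2079.9692 ≈ 0.708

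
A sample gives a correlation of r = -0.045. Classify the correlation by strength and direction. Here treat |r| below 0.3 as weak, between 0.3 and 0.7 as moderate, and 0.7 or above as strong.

weak negative

r = -0.045 < 0 so the relationship is negative.
|r| = 0.045, which falls in the weak range.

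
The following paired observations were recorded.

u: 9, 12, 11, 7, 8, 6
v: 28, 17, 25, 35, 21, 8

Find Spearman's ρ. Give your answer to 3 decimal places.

0.029

Rank u: 4, 6, 5, 2, 3, 1
Rank v: 5, 2, 4, 6, 3, 1
d = rank(u) − rank(v): -1, 4, 1, -4, 0, 0; Σd² = 34
ρ = 1 − 6Σd² / [n(n²−1)] = 1 − 6×34 / (6×35) = 1 − 204/210 ≈ 0.029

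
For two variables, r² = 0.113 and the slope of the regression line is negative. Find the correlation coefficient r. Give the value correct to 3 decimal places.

-0.336

|r| = √0.113 = 0.336
The association is negative, so r = −0.336.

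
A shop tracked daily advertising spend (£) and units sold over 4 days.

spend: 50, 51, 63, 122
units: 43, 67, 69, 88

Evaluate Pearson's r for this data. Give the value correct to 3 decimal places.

n = 4, Σx = 286, Σy = 267, Σx² = 23954, Σy² = 18843, Σxy = 20650
nΣxy − ΣxΣy = 82600 − 76362 = 6238
nΣx² − (Σx)² = 95816 − 81796 = 14020; nΣy² − (Σy)² = 75372 − 71289 = 4083
r = 6238 / √(14020 × 4083) = 6238 / 7565.9540 ≈ 0.824

0.824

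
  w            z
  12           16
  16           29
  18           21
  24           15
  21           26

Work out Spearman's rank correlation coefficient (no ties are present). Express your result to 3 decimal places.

-0.300

Rank w: 1, 2, 3, 5, 4
Rank z: 2, 5, 3, 1, 4
d = rank(w) − rank(z): -1, -3, 0, 4, 0; Σd² = 26
ρ = 1 − 6Σd² / [n(n²−1)] = 1 − 6×26 / (5×24) = 1 − 156/120 ≈ -0.300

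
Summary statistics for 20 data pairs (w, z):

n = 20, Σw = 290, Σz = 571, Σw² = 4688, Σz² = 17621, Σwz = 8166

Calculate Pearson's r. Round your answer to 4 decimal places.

-0.1422

r = (nΣwz − ΣwΣz) / √[(nΣw² − (Σw)²)(nΣz² − (Σz)²)]
Numerator: 20×8166 − 290×571 = -2270
Denominator: √[(93760 − 84100)(352420 − 326041)] = √[9660 × 26379] = 15963.1181
r = -2270 / 15963.1181 ≈ -0.1422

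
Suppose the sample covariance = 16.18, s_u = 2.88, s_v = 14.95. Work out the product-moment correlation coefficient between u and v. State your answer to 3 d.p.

0.376

r = Cov(u,v) / (s_u · s_v) = 16.18 / (2.88 × 14.95)
  = 16.18 / 43.0560 ≈ 0.376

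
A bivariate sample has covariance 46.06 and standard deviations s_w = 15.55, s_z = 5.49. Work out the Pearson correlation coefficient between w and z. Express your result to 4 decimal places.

0.5395

r = Cov(w,z) / (s_w · s_z) = 46.06 / (15.55 × 5.49)
  = 46.06 / 85.3695 ≈ 0.5395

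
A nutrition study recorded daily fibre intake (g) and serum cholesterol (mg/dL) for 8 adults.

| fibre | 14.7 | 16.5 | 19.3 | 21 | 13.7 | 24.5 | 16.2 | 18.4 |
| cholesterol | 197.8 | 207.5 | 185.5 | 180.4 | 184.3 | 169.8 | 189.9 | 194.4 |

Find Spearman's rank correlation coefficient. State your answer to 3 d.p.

Rank fibre: 2, 4, 6, 7, 1, 8, 3, 5
Rank cholesterol: 7, 8, 4, 2, 3, 1, 5, 6
d = rank(fibre) − rank(cholesterol): -5, -4, 2, 5, -2, 7, -2, -1; Σd² = 128
ρ = 1 − 6Σd² / [n(n²−1)] = 1 − 6×128 / (8×63) = 1 − 768/504 ≈ -0.524

-0.524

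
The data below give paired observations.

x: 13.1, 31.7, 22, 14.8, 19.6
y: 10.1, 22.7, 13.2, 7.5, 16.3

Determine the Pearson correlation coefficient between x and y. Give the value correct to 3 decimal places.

n = 5, Σx = 101.2, Σy = 69.8, Σx² = 2263.7, Σy² = 1113.48, Σxy = 1572.78
nΣxy − ΣxΣy = 7863.9 − 7063.76 = 800.14
nΣx² − (Σx)² = 11318.5 − 10241.44 = 1077.06; nΣy² − (Σy)² = 5567.4 − 4872.04 = 695.36
r = 800.14 / √(1077.06 × 695.36) = 800.14 / 865.4158 ≈ 0.925

0.925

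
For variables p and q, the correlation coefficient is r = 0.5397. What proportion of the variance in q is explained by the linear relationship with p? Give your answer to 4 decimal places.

r² = (0.5397)² = 0.2913

0.2913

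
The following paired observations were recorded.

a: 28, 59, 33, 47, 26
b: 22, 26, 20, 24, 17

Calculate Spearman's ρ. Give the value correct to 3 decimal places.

0.900

Rank a: 2, 5, 3, 4, 1
Rank b: 3, 5, 2, 4, 1
d = rank(a) − rank(b): -1, 0, 1, 0, 0; Σd² = 2
ρ = 1 − 6Σd² / [n(n²−1)] = 1 − 6×2 / (5×24) = 1 − 12/120 ≈ 0.900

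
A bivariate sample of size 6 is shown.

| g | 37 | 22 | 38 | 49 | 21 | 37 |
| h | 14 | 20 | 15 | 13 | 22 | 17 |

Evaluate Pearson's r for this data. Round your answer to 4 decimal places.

-0.9389

n = 6, Σg = 204, Σh = 101, Σg² = 7508, Σh² = 1763, Σgh = 3256
nΣgh − ΣgΣh = 19536 − 20604 = -1068
nΣg² − (Σg)² = 45048 − 41616 = 3432; nΣh² − (Σh)² = 10578 − 10201 = 377
r = -1068 / √(3432 × 377) = -1068 / 1137.4814 ≈ -0.9389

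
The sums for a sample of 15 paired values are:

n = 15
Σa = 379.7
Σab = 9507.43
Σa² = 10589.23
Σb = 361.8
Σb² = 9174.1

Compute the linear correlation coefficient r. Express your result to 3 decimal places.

r = (nΣab − ΣaΣb) / √[(nΣa² − (Σa)²)(nΣb² − (Σb)²)]
Numerator: 15×9507.43 − 379.7×361.8 = 5235.99
Denominator: √[(158838.45 − 144172.09)(137611.5 − 130899.24)] = √[14666.36 × 6712.26] = 9921.9162
r = 5235.99 / 9921.9162 ≈ 0.528

0.528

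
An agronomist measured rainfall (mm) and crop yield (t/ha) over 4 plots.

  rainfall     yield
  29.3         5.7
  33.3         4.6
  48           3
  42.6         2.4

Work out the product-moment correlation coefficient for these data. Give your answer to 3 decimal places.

n = 4, Σx = 153.2, Σy = 15.7, Σx² = 6086.14, Σy² = 68.41, Σxy = 566.43
nΣxy − ΣxΣy = 2265.72 − 2405.24 = -139.52
nΣx² − (Σx)² = 24344.56 − 23470.24 = 874.32; nΣy² − (Σy)² = 273.64 − 246.49 = 27.15
r = -139.52 / √(874.32 × 27.15) = -139.52 / 154.0707 ≈ -0.906

-0.906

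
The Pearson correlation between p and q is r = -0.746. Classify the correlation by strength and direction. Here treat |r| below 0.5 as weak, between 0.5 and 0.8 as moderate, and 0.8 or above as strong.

r = -0.746 < 0 so the relationship is negative.
|r| = 0.746, which falls in the moderate range.

moderate negative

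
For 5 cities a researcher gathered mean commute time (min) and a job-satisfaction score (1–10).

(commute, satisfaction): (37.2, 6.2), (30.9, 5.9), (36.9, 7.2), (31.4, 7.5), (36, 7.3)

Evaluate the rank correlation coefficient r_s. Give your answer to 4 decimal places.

0.0000

Rank commute: 5, 1, 4, 2, 3
Rank satisfaction: 2, 1, 3, 5, 4
d = rank(commute) − rank(satisfaction): 3, 0, 1, -3, -1; Σd² = 20
ρ = 1 − 6Σd² / [n(n²−1)] = 1 − 6×20 / (5×24) = 1 − 120/120 ≈ 0.0000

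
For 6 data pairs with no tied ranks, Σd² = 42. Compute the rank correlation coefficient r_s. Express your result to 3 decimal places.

-0.200

ρ = 1 − 6Σd² / [n(n²−1)] = 1 − 6×42 / (6×35)
  = 1 − 252/210 = 1 − 1.2000 ≈ -0.200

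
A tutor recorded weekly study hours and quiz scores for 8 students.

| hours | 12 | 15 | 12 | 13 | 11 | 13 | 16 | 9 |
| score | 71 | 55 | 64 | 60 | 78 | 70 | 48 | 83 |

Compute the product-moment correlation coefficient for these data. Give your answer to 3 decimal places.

-0.947

n = 8, Σx = 101, Σy = 529, Σx² = 1309, Σy² = 35939, Σxy = 6508
nΣxy − ΣxΣy = 52064 − 53429 = -1365
nΣx² − (Σx)² = 10472 − 10201 = 271; nΣy² − (Σy)² = 287512 − 279841 = 7671
r = -1365 / √(271 × 7671) = -1365 / 1441.8186 ≈ -0.947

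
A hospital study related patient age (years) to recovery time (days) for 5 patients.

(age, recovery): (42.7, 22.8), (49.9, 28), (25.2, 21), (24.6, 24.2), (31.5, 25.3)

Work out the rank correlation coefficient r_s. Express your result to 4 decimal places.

Rank age: 4, 5, 2, 1, 3
Rank recovery: 2, 5, 1, 3, 4
d = rank(age) − rank(recovery): 2, 0, 1, -2, -1; Σd² = 10
ρ = 1 − 6Σd² / [n(n²−1)] = 1 − 6×10 / (5×24) = 1 − 60/120 ≈ 0.5000

0.5000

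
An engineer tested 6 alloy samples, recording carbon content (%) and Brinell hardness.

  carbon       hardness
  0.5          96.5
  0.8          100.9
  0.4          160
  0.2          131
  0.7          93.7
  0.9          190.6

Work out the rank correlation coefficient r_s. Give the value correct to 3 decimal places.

Rank carbon: 3, 5, 2, 1, 4, 6
Rank hardness: 2, 3, 5, 4, 1, 6
d = rank(carbon) − rank(hardness): 1, 2, -3, -3, 3, 0; Σd² = 32
ρ = 1 − 6Σd² / [n(n²−1)] = 1 − 6×32 / (6×35) = 1 − 192/210 ≈ 0.086

0.086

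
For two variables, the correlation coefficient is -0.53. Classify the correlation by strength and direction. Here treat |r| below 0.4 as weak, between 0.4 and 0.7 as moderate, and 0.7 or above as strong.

r = -0.53 < 0 so the relationship is negative.
|r| = 0.53, which falls in the moderate range.

moderate negative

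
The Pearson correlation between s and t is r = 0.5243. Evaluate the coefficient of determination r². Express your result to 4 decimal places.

r² = (0.5243)² = 0.2749

0.2749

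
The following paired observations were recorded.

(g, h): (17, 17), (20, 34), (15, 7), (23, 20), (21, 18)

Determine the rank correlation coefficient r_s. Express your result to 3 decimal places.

0.700

Rank g: 2, 3, 1, 5, 4
Rank h: 2, 5, 1, 4, 3
d = rank(g) − rank(h): 0, -2, 0, 1, 1; Σd² = 6
ρ = 1 − 6Σd² / [n(n²−1)] = 1 − 6×6 / (5×24) = 1 − 36/120 ≈ 0.700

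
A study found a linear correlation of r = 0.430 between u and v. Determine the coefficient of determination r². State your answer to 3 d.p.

r² = (0.430)² = 0.185

0.185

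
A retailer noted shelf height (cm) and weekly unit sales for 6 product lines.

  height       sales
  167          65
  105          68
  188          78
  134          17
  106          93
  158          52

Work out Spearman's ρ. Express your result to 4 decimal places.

-0.0857

Rank height: 5, 1, 6, 3, 2, 4
Rank sales: 3, 4, 5, 1, 6, 2
d = rank(height) − rank(sales): 2, -3, 1, 2, -4, 2; Σd² = 38
ρ = 1 − 6Σd² / [n(n²−1)] = 1 − 6×38 / (6×35) = 1 − 228/210 ≈ -0.0857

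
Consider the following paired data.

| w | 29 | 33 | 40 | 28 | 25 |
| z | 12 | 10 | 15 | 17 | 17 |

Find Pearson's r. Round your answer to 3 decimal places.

-0.305

n = 5, Σw = 155, Σz = 71, Σw² = 4939, Σz² = 1047, Σwz = 2179
nΣwz − ΣwΣz = 10895 − 11005 = -110
nΣw² − (Σw)² = 24695 − 24025 = 670; nΣz² − (Σz)² = 5235 − 5041 = 194
r = -110 / √(670 × 194) = -110 / 360.5274 ≈ -0.305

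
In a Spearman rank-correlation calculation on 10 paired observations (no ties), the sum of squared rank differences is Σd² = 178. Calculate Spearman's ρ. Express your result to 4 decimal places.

-0.0788

ρ = 1 − 6Σd² / [n(n²−1)] = 1 − 6×178 / (10×99)
  = 1 − 1068/990 = 1 − 1.07879 ≈ -0.0788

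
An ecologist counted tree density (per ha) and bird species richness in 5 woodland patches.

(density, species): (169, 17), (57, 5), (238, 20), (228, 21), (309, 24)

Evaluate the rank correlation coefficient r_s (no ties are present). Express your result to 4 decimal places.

0.9000

Rank density: 2, 1, 4, 3, 5
Rank species: 2, 1, 3, 4, 5
d = rank(density) − rank(species): 0, 0, 1, -1, 0; Σd² = 2
ρ = 1 − 6Σd² / [n(n²−1)] = 1 − 6×2 / (5×24) = 1 − 12/120 ≈ 0.9000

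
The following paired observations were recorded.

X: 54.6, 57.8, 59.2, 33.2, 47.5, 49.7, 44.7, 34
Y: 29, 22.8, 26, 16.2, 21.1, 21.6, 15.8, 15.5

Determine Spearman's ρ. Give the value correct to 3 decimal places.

0.857

Rank X: 6, 7, 8, 1, 4, 5, 3, 2
Rank Y: 8, 6, 7, 3, 4, 5, 2, 1
d = rank(X) − rank(Y): -2, 1, 1, -2, 0, 0, 1, 1; Σd² = 12
ρ = 1 − 6Σd² / [n(n²−1)] = 1 − 6×12 / (8×63) = 1 − 72/504 ≈ 0.857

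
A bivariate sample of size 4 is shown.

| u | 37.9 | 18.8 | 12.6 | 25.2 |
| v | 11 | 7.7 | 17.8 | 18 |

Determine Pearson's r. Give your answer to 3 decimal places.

n = 4, Σu = 94.5, Σv = 54.5, Σu² = 2583.65, Σv² = 821.13, Σuv = 1239.54
nΣuv − ΣuΣv = 4958.16 − 5150.25 = -192.09
nΣu² − (Σu)² = 10334.6 − 8930.25 = 1404.35; nΣv² − (Σv)² = 3284.52 − 2970.25 = 314.27
r = -192.09 / √(1404.35 × 314.27) = -192.09 / 664.3381 ≈ -0.289

-0.289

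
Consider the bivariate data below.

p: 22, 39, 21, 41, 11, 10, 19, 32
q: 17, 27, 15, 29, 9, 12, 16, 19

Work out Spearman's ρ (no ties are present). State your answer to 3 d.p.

Rank p: 5, 7, 4, 8, 2, 1, 3, 6
Rank q: 5, 7, 3, 8, 1, 2, 4, 6
d = rank(p) − rank(q): 0, 0, 1, 0, 1, -1, -1, 0; Σd² = 4
ρ = 1 − 6Σd² / [n(n²−1)] = 1 − 6×4 / (8×63) = 1 − 24/504 ≈ 0.952

0.952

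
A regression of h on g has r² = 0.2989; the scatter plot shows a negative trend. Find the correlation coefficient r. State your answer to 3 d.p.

|r| = √0.2989 = 0.547
The association is negative, so r = −0.547.

-0.547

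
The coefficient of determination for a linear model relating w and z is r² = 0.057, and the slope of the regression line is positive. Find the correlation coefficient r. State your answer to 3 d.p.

0.239

|r| = √0.057 = 0.239
The association is positive, so r = 0.239.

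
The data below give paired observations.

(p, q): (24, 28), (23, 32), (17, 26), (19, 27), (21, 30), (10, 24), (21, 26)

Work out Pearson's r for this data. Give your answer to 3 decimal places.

0.744

n = 7, Σp = 135, Σq = 193, Σp² = 2737, Σq² = 5365, Σpq = 3779
nΣpq − ΣpΣq = 26453 − 26055 = 398
nΣp² − (Σp)² = 19159 − 18225 = 934; nΣq² − (Σq)² = 37555 − 37249 = 306
r = 398 / √(934 × 306) = 398 / 534.6064 ≈ 0.744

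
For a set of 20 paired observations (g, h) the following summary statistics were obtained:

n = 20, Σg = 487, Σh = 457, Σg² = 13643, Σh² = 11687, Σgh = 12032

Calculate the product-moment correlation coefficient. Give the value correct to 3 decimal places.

0.607

r = (nΣgh − ΣgΣh) / √[(nΣg² − (Σg)²)(nΣh² − (Σh)²)]
Numerator: 20×12032 − 487×457 = 18081
Denominator: √[(272860 − 237169)(233740 − 208849)] = √[35691 × 24891] = 29805.7827
r = 18081 / 29805.7827 ≈ 0.607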